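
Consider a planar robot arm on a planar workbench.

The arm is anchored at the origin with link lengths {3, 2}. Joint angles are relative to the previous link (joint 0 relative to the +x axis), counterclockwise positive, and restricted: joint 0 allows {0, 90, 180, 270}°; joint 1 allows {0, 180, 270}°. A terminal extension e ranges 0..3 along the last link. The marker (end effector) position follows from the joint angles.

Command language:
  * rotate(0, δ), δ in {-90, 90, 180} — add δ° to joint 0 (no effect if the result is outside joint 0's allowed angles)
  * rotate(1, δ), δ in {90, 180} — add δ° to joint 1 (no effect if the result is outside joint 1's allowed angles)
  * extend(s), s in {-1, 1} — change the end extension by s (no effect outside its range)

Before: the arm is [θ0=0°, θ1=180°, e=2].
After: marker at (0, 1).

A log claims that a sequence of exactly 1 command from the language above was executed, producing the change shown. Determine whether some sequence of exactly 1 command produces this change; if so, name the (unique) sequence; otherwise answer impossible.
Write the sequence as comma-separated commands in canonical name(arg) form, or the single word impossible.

initial: [θ0=0°, θ1=180°, e=2]
[1] after rotate(0, -90): [θ0=270°, θ1=180°, e=2]
no rival 1-sequence matches.

rotate(0, -90)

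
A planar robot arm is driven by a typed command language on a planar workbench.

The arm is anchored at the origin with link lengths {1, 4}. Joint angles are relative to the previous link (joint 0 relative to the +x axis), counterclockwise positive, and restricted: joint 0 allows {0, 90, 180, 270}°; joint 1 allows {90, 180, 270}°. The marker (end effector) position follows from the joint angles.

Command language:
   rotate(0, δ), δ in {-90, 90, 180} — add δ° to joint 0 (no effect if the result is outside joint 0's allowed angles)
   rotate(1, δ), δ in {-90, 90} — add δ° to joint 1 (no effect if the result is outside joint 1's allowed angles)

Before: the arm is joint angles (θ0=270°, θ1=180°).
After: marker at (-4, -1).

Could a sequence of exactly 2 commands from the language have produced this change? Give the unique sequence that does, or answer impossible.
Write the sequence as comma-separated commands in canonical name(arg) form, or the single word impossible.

start: joint angles (θ0=270°, θ1=180°)
step 1 (rotate(1, 90)): joint angles (θ0=270°, θ1=270°)
step 2 (rotate(1, 90)): joint angles (θ0=270°, θ1=270°)
no rival 2-sequence matches.

rotate(1, 90), rotate(1, 90)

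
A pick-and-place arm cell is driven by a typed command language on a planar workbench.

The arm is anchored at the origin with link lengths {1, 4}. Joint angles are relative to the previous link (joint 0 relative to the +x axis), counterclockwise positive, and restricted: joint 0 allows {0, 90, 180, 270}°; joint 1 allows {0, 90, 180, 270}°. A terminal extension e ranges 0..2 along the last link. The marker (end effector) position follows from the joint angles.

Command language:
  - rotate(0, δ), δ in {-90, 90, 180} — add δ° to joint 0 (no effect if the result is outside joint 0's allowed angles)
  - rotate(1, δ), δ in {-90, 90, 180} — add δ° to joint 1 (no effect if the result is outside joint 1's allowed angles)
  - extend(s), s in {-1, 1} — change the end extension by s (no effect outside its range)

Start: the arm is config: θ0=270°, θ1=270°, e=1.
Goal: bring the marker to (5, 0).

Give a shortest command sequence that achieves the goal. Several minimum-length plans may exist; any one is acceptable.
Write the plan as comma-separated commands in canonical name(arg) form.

from: config: θ0=270°, θ1=270°, e=1
step 1 (extend(-1)): config: θ0=270°, θ1=270°, e=0
step 2 (rotate(0, 90)): config: θ0=0°, θ1=270°, e=0
step 3 (rotate(1, 90)): config: θ0=0°, θ1=0°, e=0
no 2-step plan works, so 3 is optimal.

extend(-1), rotate(0, 90), rotate(1, 90)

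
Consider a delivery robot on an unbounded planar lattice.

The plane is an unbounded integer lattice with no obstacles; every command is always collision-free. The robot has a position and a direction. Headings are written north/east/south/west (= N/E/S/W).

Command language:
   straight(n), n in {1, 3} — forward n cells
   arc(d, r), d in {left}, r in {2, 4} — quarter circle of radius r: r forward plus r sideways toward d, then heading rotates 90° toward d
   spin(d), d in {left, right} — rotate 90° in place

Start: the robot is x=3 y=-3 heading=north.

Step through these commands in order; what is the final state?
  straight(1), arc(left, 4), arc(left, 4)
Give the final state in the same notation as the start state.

initial: x=3 y=-3 heading=north
1. straight(1) → x=3 y=-2 heading=north
2. arc(left, 4) → x=-1 y=2 heading=west
3. arc(left, 4) → x=-5 y=-2 heading=south

x=-5 y=-2 heading=south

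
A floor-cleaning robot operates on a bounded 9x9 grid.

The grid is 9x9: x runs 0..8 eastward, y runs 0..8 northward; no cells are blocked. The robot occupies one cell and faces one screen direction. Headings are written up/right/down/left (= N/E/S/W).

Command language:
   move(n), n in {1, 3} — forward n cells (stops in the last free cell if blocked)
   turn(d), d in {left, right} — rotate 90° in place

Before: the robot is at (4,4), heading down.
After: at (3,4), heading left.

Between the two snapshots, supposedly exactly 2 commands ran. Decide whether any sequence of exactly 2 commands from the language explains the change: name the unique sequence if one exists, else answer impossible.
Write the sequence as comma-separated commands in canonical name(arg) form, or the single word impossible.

key: cell and facing (now W) both changed — the 2 commands mix motion and turning
initial: at (4,4), heading down
1. turn(right) → at (4,4), heading left
2. move(1) → at (3,4), heading left
no other 2-command option fits: unique.

turn(right), move(1)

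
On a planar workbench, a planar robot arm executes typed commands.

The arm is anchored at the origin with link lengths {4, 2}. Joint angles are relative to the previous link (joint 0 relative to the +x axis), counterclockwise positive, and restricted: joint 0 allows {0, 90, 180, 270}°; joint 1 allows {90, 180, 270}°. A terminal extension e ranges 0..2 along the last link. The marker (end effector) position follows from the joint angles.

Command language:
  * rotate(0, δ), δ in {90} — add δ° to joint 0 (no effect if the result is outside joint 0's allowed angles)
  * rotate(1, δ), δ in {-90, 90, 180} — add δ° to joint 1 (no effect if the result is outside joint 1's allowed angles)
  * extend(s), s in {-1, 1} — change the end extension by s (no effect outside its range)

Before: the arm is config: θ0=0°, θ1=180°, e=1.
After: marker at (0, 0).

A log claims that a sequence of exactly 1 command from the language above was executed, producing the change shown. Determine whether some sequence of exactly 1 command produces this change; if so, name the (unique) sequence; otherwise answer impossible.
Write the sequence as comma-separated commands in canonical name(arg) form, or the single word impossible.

initial: config: θ0=0°, θ1=180°, e=1
[1] after extend(1): config: θ0=0°, θ1=180°, e=2
no rival 1-sequence matches.

extend(1)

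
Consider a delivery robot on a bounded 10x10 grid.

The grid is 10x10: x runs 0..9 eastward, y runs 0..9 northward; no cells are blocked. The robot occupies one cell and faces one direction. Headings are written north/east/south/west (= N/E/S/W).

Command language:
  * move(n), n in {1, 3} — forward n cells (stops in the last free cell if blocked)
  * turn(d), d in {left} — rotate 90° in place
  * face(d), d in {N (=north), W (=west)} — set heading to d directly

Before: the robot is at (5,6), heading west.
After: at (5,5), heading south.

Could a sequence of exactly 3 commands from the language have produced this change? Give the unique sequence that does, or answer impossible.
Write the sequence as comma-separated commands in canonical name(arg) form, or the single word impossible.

key: running move(1) before face(W) would end elsewhere — order is forced
start: at (5,6), heading west
[1] after face(W): at (5,6), heading west
[2] after turn(left): at (5,6), heading south
[3] after move(1): at (5,5), heading south
no rival 3-sequence matches.

face(W), turn(left), move(1)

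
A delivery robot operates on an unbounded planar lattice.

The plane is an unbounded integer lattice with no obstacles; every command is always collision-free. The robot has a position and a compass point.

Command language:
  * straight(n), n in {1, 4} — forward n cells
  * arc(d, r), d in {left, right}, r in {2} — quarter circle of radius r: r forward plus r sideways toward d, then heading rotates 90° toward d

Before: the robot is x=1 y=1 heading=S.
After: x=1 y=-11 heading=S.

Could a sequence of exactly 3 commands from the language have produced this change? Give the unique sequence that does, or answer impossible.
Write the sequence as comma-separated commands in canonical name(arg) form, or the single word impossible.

straight(4), straight(4), straight(4)

key: heading stays S — no command in the sequence turns
t0: x=1 y=1 heading=S
1. straight(4) → x=1 y=-3 heading=S
2. straight(4) → x=1 y=-7 heading=S
3. straight(4) → x=1 y=-11 heading=S
no other 3-command option fits: unique.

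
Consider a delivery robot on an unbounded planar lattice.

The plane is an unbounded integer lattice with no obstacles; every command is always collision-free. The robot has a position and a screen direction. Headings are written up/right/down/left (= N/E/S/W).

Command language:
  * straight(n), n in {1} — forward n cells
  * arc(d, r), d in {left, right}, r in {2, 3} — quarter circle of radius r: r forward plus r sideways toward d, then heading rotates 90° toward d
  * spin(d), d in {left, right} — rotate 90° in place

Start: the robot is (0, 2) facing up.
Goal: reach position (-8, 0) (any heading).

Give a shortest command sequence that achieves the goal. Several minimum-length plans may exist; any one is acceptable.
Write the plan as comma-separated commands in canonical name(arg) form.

arc(left, 3), arc(left, 2), arc(right, 3)

initial: (0, 2) facing up
step 1 (arc(left, 3)): (-3, 5) facing left
step 2 (arc(left, 2)): (-5, 3) facing down
step 3 (arc(right, 3)): (-8, 0) facing left
shorter routes all fall short; 3 is best.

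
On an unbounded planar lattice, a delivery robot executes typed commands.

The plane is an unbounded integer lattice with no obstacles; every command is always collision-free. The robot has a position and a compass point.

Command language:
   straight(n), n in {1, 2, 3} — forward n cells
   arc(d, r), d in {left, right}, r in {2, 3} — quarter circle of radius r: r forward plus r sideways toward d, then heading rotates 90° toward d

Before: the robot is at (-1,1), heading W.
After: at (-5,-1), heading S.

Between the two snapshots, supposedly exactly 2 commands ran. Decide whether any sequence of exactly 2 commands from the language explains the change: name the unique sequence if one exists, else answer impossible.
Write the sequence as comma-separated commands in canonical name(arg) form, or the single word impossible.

key: order matters: swapping straight(2) and arc(left, 2) lands elsewhere
initial: at (-1,1), heading W
step 1 (straight(2)): at (-3,1), heading W
step 2 (arc(left, 2)): at (-5,-1), heading S
uniquely the one of 49 2-step routes that fits.

straight(2), arc(left, 2)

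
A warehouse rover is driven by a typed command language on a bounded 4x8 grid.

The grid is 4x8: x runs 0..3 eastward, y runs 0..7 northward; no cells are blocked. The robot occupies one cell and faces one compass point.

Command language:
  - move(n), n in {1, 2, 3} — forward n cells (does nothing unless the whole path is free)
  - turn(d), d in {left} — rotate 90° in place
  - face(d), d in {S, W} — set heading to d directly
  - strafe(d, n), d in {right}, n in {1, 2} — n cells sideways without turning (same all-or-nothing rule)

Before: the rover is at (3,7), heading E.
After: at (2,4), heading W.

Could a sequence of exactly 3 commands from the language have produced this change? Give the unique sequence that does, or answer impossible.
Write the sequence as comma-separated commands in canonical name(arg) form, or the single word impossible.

impossible

no 3-step route produces this change.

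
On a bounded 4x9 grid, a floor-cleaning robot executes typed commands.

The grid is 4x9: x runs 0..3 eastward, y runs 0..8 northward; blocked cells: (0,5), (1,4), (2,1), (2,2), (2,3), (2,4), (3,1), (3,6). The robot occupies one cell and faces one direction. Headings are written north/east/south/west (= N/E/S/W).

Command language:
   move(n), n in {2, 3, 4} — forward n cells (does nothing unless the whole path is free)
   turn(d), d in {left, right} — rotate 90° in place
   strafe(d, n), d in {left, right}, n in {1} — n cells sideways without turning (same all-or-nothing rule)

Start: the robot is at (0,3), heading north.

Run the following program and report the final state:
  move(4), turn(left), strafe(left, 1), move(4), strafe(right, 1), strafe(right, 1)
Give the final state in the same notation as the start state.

from: at (0,3), heading north
step 1 (move(4)): at (0,3), heading north
step 2 (turn(left)): at (0,3), heading west
step 3 (strafe(left, 1)): at (0,2), heading west
step 4 (move(4)): at (0,2), heading west
step 5 (strafe(right, 1)): at (0,3), heading west
step 6 (strafe(right, 1)): at (0,4), heading west

at (0,4), heading west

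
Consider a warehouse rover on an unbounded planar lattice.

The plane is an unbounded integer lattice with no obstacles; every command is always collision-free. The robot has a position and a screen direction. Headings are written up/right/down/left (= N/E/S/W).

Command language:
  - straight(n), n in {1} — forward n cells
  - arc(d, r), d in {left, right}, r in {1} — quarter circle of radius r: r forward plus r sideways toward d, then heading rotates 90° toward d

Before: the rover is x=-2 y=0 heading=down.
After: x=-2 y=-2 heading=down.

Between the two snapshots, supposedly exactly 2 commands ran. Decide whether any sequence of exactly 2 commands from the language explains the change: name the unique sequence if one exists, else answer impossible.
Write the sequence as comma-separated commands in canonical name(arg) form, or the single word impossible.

key: still facing S at the end — nothing in the sequence rotates
start: x=-2 y=0 heading=down
[1] after straight(1): x=-2 y=-1 heading=down
[2] after straight(1): x=-2 y=-2 heading=down
uniquely the one of 9 2-step routes that fits.

straight(1), straight(1)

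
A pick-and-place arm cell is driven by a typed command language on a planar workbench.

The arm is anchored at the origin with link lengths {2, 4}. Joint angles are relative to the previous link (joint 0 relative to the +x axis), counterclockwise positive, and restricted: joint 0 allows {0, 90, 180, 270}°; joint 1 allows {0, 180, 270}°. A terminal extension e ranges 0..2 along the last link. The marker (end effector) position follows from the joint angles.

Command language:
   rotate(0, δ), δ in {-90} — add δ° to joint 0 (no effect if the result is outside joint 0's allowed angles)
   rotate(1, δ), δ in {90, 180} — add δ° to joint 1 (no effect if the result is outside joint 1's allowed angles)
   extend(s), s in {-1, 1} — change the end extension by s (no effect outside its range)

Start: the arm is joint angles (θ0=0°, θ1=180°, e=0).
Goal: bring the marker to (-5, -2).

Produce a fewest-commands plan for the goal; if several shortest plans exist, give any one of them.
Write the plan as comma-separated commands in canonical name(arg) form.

t0: joint angles (θ0=0°, θ1=180°, e=0)
1. rotate(0, -90) → joint angles (θ0=270°, θ1=180°, e=0)
2. rotate(1, 90) → joint angles (θ0=270°, θ1=270°, e=0)
3. extend(1) → joint angles (θ0=270°, θ1=270°, e=1)
shorter routes all fall short; 3 is best.

rotate(0, -90), rotate(1, 90), extend(1)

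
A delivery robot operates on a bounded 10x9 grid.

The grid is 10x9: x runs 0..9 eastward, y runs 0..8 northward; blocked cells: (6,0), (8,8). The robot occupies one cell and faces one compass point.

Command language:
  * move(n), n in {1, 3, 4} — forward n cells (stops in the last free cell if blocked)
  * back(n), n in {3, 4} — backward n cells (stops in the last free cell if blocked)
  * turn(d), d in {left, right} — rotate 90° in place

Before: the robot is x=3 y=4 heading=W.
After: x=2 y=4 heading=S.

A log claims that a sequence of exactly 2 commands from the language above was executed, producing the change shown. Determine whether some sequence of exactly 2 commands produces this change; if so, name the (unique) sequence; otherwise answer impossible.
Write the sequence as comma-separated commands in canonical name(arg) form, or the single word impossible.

move(1), turn(left)

key: order matters: swapping move(1) and turn(left) lands elsewhere
start: x=3 y=4 heading=W
t=1 move(1) ⇒ x=2 y=4 heading=W
t=2 turn(left) ⇒ x=2 y=4 heading=S
no rival 2-sequence matches.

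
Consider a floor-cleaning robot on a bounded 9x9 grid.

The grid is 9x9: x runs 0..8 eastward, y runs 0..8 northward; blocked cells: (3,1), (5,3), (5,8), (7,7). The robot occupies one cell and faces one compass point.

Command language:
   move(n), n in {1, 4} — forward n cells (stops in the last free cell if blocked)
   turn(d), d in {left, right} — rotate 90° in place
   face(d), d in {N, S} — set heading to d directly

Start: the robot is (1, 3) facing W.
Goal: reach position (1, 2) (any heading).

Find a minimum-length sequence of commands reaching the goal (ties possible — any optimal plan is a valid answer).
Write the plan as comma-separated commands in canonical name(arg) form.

turn(left), move(1)

begin: (1, 3) facing W
t=1 turn(left) ⇒ (1, 3) facing S
t=2 move(1) ⇒ (1, 2) facing S
no 1-step plan works, so 2 is optimal.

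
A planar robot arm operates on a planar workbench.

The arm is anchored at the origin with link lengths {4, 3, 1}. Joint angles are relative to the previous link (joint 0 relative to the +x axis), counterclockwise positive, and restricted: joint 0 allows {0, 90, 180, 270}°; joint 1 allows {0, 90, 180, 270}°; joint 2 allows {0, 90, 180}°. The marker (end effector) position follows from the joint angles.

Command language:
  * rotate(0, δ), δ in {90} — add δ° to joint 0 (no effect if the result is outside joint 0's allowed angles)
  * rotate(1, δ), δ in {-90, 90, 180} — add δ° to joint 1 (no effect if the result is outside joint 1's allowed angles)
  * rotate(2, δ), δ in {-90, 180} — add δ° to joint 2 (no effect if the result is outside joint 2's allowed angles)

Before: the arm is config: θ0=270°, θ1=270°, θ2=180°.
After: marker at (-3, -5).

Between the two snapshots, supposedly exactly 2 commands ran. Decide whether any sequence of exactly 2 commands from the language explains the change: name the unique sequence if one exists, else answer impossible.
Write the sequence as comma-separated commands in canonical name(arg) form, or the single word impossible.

rotate(2, -90), rotate(2, 180)

key: order matters: swapping rotate(2, -90) and rotate(2, 180) lands elsewhere
t0: config: θ0=270°, θ1=270°, θ2=180°
[1] after rotate(2, -90): config: θ0=270°, θ1=270°, θ2=90°
[2] after rotate(2, 180): config: θ0=270°, θ1=270°, θ2=90°
no other 2-command option fits: unique.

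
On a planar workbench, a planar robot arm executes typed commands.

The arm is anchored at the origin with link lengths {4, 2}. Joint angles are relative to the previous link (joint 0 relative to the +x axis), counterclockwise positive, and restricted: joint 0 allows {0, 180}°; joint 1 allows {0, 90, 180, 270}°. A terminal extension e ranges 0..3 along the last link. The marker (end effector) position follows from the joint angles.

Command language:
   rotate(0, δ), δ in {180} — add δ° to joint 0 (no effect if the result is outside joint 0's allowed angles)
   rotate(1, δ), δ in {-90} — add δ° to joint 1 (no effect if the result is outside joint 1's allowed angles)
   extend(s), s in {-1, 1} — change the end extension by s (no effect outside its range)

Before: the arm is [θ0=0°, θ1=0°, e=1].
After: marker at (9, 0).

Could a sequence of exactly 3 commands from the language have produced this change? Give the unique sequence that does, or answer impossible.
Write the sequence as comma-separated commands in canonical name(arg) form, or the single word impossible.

from: [θ0=0°, θ1=0°, e=1]
t=1 extend(1) ⇒ [θ0=0°, θ1=0°, e=2]
t=2 extend(1) ⇒ [θ0=0°, θ1=0°, e=3]
t=3 extend(1) ⇒ [θ0=0°, θ1=0°, e=3]
all 64 alternatives checked — unique.

extend(1), extend(1), extend(1)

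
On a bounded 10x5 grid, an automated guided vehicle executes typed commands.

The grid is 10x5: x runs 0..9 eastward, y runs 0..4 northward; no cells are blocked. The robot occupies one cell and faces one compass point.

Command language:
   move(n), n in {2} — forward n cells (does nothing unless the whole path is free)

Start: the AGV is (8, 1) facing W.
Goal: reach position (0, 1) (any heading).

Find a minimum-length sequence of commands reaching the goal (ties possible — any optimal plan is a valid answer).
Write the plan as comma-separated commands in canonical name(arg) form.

start: (8, 1) facing W
t=1 move(2) ⇒ (6, 1) facing W
t=2 move(2) ⇒ (4, 1) facing W
t=3 move(2) ⇒ (2, 1) facing W
t=4 move(2) ⇒ (0, 1) facing W
nothing shorter than 4 reaches the goal.

move(2), move(2), move(2), move(2)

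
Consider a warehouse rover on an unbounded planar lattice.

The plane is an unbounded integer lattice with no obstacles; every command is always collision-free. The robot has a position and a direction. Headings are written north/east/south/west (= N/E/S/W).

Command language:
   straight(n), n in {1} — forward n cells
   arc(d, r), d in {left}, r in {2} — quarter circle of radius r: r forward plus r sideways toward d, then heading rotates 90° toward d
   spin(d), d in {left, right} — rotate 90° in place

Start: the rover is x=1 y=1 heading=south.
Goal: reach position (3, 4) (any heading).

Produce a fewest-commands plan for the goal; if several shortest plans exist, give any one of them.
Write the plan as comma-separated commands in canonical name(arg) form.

spin(left), arc(left, 2), straight(1)

start: x=1 y=1 heading=south
step 1 (spin(left)): x=1 y=1 heading=east
step 2 (arc(left, 2)): x=3 y=3 heading=north
step 3 (straight(1)): x=3 y=4 heading=north
no 2-step plan works, so 3 is optimal.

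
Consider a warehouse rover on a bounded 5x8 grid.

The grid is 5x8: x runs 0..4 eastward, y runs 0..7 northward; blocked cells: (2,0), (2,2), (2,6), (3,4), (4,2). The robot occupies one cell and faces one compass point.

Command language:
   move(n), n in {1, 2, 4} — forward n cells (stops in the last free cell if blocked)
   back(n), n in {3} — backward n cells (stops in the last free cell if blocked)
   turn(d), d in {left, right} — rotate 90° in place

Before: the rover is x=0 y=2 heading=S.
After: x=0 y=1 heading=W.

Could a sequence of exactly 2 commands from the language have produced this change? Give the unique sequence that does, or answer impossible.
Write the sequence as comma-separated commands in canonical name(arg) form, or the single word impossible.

key: running turn(right) before move(1) would end elsewhere — order is forced
t0: x=0 y=2 heading=S
step 1 (move(1)): x=0 y=1 heading=S
step 2 (turn(right)): x=0 y=1 heading=W
no other 2-command option fits: unique.

move(1), turn(right)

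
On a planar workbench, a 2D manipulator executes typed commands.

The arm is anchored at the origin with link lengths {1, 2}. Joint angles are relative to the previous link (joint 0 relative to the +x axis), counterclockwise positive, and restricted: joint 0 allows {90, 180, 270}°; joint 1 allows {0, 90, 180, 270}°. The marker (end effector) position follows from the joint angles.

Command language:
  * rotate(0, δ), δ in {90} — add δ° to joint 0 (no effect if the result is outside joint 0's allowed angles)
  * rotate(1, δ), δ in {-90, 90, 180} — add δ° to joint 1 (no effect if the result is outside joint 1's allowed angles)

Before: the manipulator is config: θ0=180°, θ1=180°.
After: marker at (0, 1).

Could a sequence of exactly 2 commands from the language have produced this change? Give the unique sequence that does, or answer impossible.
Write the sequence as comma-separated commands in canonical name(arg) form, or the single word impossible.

from: config: θ0=180°, θ1=180°
step 1 (rotate(0, 90)): config: θ0=270°, θ1=180°
step 2 (rotate(0, 90)): config: θ0=270°, θ1=180°
all 16 alternatives checked — unique.

rotate(0, 90), rotate(0, 90)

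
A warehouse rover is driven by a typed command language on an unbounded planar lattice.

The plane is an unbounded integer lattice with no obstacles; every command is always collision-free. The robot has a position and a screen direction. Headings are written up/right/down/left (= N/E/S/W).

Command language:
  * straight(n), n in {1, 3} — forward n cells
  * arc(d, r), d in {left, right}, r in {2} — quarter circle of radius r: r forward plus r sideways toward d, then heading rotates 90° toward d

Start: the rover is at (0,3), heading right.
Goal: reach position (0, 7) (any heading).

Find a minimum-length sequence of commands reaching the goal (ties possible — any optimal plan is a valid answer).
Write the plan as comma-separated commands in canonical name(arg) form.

arc(left, 2), arc(left, 2)

from: at (0,3), heading right
[1] after arc(left, 2): at (2,5), heading up
[2] after arc(left, 2): at (0,7), heading left
no 1-step plan works, so 2 is optimal.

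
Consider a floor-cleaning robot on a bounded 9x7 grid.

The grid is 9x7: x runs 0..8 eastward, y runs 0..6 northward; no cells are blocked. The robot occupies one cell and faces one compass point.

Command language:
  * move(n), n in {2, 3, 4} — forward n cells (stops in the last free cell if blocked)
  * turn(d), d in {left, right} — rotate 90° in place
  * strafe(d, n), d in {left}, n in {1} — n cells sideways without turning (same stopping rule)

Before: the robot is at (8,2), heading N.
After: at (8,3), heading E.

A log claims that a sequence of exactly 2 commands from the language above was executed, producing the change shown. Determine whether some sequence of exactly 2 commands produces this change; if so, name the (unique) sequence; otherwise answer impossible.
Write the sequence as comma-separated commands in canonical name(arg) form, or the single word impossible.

key: position moved to (8,3) AND the heading swung to E — translation plus rotation needed
begin: at (8,2), heading N
t=1 turn(right) ⇒ at (8,2), heading E
t=2 strafe(left, 1) ⇒ at (8,3), heading E
uniquely the one of 36 2-step routes that fits.

turn(right), strafe(left, 1)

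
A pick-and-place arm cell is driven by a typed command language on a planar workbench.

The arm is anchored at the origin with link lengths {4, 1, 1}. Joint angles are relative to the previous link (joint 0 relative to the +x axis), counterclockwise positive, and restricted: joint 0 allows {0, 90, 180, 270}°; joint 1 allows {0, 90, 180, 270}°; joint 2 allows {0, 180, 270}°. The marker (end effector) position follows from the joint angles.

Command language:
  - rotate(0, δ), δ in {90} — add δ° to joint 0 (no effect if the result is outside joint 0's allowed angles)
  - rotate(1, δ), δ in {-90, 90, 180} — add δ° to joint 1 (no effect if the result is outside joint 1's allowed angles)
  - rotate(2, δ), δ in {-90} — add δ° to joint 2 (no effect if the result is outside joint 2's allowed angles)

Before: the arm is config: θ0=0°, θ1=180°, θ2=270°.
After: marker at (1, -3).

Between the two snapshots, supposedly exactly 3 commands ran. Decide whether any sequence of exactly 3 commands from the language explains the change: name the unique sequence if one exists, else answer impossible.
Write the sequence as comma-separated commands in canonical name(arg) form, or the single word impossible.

rotate(0, 90), rotate(0, 90), rotate(0, 90)

t0: config: θ0=0°, θ1=180°, θ2=270°
t=1 rotate(0, 90) ⇒ config: θ0=90°, θ1=180°, θ2=270°
t=2 rotate(0, 90) ⇒ config: θ0=180°, θ1=180°, θ2=270°
t=3 rotate(0, 90) ⇒ config: θ0=270°, θ1=180°, θ2=270°
no other 3-command option fits: unique.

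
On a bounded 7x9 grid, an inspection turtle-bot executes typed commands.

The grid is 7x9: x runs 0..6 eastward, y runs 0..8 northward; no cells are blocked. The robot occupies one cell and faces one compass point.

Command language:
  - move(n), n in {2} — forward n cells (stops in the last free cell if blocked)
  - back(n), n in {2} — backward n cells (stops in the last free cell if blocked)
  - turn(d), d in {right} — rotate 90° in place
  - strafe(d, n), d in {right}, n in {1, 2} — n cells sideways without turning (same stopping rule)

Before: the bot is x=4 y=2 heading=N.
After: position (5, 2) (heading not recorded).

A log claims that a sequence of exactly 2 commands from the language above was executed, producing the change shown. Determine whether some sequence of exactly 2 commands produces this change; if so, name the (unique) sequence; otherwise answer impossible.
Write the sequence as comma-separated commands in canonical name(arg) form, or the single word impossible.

strafe(right, 1), turn(right)

key: order matters: swapping strafe(right, 1) and turn(right) lands elsewhere
begin: x=4 y=2 heading=N
[1] after strafe(right, 1): x=5 y=2 heading=N
[2] after turn(right): x=5 y=2 heading=E
uniquely the one of 25 2-step routes that fits.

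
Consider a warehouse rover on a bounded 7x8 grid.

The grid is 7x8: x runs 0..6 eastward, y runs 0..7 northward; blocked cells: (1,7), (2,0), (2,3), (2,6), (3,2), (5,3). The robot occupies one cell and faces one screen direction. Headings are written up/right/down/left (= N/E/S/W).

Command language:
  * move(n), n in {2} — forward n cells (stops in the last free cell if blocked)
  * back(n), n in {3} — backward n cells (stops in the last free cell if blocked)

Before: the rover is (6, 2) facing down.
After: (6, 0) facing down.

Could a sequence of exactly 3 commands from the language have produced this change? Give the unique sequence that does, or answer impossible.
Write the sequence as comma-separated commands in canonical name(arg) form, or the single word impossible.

move(2), move(2), move(2)

key: the second move(2) runs into the grid edge before its full distance
initial: (6, 2) facing down
[1] after move(2): (6, 0) facing down
[2] after move(2): (6, 0) facing down
[3] after move(2): (6, 0) facing down
no rival 3-sequence matches.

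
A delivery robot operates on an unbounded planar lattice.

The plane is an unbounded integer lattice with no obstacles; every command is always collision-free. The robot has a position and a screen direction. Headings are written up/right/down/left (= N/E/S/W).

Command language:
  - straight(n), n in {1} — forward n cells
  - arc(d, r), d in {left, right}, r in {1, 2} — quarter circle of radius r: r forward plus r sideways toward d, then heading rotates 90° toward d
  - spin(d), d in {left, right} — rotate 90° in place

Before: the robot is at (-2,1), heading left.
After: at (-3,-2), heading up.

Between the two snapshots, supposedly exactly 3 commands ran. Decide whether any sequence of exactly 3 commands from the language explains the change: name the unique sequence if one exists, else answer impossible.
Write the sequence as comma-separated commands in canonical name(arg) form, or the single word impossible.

arc(left, 2), arc(left, 1), spin(left)

key: cell and facing (now N) both changed — the 3 commands mix motion and turning
start: at (-2,1), heading left
step 1 (arc(left, 2)): at (-4,-1), heading down
step 2 (arc(left, 1)): at (-3,-2), heading right
step 3 (spin(left)): at (-3,-2), heading up
uniquely the one of 343 3-step routes that fits.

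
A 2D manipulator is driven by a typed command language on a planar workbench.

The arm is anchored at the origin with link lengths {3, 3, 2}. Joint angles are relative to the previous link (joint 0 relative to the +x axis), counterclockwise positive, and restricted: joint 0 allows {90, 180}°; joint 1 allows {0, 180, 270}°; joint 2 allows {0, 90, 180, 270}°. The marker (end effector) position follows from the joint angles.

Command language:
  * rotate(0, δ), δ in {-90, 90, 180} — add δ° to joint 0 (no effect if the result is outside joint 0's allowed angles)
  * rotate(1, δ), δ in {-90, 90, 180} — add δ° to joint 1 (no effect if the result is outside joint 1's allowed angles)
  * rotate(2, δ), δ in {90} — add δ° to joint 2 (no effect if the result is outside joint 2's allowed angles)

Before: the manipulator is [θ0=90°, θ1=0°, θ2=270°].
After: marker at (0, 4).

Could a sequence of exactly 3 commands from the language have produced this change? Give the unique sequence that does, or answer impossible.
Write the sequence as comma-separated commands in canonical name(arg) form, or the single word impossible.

start: [θ0=90°, θ1=0°, θ2=270°]
1. rotate(2, 90) → [θ0=90°, θ1=0°, θ2=0°]
2. rotate(2, 90) → [θ0=90°, θ1=0°, θ2=90°]
3. rotate(2, 90) → [θ0=90°, θ1=0°, θ2=180°]
no rival 3-sequence matches.

rotate(2, 90), rotate(2, 90), rotate(2, 90)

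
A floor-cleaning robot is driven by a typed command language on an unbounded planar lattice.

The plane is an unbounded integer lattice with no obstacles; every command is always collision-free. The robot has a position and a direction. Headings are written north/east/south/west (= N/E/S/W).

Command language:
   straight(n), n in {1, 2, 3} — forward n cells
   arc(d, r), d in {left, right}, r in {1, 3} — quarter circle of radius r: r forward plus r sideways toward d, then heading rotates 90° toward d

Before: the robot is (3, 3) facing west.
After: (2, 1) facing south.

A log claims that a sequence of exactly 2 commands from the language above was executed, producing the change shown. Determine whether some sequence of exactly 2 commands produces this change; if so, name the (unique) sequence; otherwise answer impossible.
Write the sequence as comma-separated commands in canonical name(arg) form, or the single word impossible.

arc(left, 1), straight(1)

key: running straight(1) before arc(left, 1) would end elsewhere — order is forced
start: (3, 3) facing west
t=1 arc(left, 1) ⇒ (2, 2) facing south
t=2 straight(1) ⇒ (2, 1) facing south
no rival 2-sequence matches.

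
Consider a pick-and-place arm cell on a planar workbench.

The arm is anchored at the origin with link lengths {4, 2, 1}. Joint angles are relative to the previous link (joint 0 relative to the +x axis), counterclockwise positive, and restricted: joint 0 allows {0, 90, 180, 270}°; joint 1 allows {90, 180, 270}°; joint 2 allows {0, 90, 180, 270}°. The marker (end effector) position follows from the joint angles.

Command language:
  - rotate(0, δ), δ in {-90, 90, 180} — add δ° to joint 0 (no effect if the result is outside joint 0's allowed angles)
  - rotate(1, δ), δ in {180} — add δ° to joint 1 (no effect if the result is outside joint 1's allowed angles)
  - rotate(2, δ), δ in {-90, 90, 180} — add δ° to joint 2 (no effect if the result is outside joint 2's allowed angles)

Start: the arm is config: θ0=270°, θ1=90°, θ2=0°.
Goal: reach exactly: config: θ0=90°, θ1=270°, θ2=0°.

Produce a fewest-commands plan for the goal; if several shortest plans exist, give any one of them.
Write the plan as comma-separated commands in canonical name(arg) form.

begin: config: θ0=270°, θ1=90°, θ2=0°
step 1 (rotate(0, 180)): config: θ0=90°, θ1=90°, θ2=0°
step 2 (rotate(1, 180)): config: θ0=90°, θ1=270°, θ2=0°
no 1-step plan works, so 2 is optimal.

rotate(0, 180), rotate(1, 180)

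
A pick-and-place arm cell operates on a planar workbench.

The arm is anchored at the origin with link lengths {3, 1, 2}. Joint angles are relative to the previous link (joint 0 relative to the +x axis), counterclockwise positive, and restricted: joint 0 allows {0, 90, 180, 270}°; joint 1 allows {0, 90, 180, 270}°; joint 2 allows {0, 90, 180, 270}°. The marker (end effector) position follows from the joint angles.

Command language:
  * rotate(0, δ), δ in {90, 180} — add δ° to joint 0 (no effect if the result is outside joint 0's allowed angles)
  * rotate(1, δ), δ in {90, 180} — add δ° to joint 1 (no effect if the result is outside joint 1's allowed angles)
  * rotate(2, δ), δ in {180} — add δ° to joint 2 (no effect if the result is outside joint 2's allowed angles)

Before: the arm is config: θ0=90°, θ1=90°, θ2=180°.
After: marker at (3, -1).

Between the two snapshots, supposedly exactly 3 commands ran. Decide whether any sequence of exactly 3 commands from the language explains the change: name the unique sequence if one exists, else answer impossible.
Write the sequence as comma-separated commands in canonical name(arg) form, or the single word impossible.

from: config: θ0=90°, θ1=90°, θ2=180°
[1] after rotate(0, 90): config: θ0=180°, θ1=90°, θ2=180°
[2] after rotate(0, 90): config: θ0=270°, θ1=90°, θ2=180°
[3] after rotate(0, 90): config: θ0=0°, θ1=90°, θ2=180°
uniquely the one of 125 3-step routes that fits.

rotate(0, 90), rotate(0, 90), rotate(0, 90)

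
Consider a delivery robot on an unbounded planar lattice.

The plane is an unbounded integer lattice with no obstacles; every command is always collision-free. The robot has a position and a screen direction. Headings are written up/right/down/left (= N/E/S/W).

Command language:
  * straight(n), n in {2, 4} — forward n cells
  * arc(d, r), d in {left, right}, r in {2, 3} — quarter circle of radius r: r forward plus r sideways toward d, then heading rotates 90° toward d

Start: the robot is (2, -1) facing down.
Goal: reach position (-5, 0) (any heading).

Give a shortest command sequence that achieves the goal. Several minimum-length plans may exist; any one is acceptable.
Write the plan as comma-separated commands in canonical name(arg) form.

arc(right, 2), straight(2), arc(right, 3)

initial: (2, -1) facing down
1. arc(right, 2) → (0, -3) facing left
2. straight(2) → (-2, -3) facing left
3. arc(right, 3) → (-5, 0) facing up
shorter routes all fall short; 3 is best.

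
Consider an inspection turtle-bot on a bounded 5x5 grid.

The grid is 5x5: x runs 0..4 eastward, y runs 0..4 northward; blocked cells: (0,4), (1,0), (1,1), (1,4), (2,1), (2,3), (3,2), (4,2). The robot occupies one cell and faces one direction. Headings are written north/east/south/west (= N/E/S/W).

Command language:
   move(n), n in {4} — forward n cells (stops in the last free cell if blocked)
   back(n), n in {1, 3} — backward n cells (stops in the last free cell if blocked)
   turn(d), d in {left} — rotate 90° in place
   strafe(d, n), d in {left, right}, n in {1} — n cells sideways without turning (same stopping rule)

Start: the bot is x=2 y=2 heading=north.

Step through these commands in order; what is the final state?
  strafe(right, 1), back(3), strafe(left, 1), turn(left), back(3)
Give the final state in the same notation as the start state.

x=2 y=2 heading=west

begin: x=2 y=2 heading=north
step 1 (strafe(right, 1)): x=2 y=2 heading=north
step 2 (back(3)): x=2 y=2 heading=north
step 3 (strafe(left, 1)): x=1 y=2 heading=north
step 4 (turn(left)): x=1 y=2 heading=west
step 5 (back(3)): x=2 y=2 heading=west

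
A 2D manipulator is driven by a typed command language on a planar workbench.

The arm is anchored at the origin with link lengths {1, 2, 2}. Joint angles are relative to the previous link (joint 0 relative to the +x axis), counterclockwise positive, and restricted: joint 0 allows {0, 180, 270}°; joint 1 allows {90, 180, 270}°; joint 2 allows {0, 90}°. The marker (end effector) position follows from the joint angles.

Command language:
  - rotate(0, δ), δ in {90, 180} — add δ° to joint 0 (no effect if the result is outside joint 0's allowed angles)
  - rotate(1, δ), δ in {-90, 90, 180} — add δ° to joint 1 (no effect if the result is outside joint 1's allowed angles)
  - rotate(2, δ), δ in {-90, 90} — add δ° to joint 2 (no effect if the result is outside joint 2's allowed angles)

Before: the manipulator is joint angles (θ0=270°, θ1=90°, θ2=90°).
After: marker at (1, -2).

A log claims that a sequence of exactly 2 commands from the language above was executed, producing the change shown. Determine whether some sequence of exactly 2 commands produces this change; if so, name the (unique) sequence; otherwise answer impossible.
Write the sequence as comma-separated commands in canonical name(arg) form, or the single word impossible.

rotate(0, 90), rotate(0, 180)

key: order matters: swapping rotate(0, 90) and rotate(0, 180) lands elsewhere
start: joint angles (θ0=270°, θ1=90°, θ2=90°)
[1] after rotate(0, 90): joint angles (θ0=0°, θ1=90°, θ2=90°)
[2] after rotate(0, 180): joint angles (θ0=180°, θ1=90°, θ2=90°)
uniquely the one of 49 2-step routes that fits.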